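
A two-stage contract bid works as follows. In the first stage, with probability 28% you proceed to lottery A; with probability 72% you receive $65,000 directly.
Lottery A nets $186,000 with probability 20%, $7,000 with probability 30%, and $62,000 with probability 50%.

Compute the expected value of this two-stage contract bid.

$66,484

EV(A) = 0.2 × 186000 + 0.3 × 7000 + 0.5 × 62000 = 37200 + 2100 + 31000 = 70300
Branch B: 65000 (certain)
Overall = 0.28 × 70300 + 0.72 × 65000 = 19684 + 46800 = 66484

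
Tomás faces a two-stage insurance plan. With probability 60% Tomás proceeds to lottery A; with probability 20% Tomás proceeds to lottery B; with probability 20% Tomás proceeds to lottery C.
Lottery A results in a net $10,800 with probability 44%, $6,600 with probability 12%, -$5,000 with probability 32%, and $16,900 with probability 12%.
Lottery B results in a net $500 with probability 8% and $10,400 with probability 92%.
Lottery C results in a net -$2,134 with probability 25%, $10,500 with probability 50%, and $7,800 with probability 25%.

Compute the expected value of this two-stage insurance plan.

$6,838.10

EV(A) = 0.44 × 10800 + 0.12 × 6600 + 0.32 × (-5000) + 0.12 × 16900 = 4752 + 792 − 1600 + 2028 = 5972
EV(B) = 0.08 × 500 + 0.92 × 10400 = 40 + 9568 = 9608
EV(C) = 0.25 × (-2134) + 0.5 × 10500 + 0.25 × 7800 = -533.5 + 5250 + 1950 = 6666.5
Overall = 0.6 × 5972 + 0.2 × 9608 + 0.2 × 6666.5 = 3583.2 + 1921.6 + 1333.3 = 6838.1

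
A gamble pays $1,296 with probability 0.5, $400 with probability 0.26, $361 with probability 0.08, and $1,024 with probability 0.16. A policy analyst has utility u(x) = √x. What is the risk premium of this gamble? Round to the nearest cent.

E[u] = 0.5·√1296 + 0.26·√400 + 0.08·√361 + 0.16·√1024 = 0.5·36 + 0.26·20 + 0.08·19 + 0.16·32 = 29.84
CE = (29.84)² = 890.4256
Risk premium = EV − CE = 944.72 − 890.4256 = 54.2944

$54.29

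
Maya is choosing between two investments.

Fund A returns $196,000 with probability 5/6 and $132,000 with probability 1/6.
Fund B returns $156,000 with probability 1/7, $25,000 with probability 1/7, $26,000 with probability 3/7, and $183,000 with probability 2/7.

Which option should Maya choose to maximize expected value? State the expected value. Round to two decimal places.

Fund A = 5/6 × 196000 + 1/6 × 132000 = 163333.3333 + 22000 = 185333.3333
Fund B = 1/7 × 156000 + 1/7 × 25000 + 3/7 × 26000 + 2/7 × 183000 = 22285.7143 + 3571.4286 + 11142.8571 + 52285.7143 = 89285.7143

Fund A ($185,333.33)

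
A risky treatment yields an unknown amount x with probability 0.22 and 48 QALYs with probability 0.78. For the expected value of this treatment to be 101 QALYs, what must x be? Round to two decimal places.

x = 288.91 QALYs

0.22·x + 0.78·48 = 101
0.22·x = 101 − 37.44 = 63.56
x = 63.56 / 0.22 = 288.9091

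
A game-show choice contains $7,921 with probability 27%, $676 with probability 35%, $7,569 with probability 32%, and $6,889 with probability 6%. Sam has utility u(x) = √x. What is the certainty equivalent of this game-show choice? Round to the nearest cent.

$4,349.40

E[u] = 0.27·√7921 + 0.35·√676 + 0.32·√7569 + 0.06·√6889 = 0.27·89 + 0.35·26 + 0.32·87 + 0.06·83 = 65.95
CE = (65.95)² = 4349.4025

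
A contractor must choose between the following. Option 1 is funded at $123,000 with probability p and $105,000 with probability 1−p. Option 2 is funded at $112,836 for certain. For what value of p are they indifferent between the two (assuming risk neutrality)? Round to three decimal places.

p = 0.435

p·123000 + (1−p)·105000 = 112836
18000p + 105000 = 112836
p = (112836 − 105000) / 18000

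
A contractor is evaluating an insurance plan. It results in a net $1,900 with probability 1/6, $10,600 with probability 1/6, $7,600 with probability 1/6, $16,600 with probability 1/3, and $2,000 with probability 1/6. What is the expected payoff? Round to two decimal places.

EV = 1/6 × 1900 + 1/6 × 10600 + 1/6 × 7600 + 1/3 × 16600 + 1/6 × 2000 = 316.6667 + 1766.6667 + 1266.6667 + 5533.3333 + 333.3333 = 9216.6667

$9,216.67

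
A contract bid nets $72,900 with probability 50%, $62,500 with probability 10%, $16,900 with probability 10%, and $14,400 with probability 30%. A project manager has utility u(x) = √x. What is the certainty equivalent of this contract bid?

E[u] = 0.5·√72900 + 0.1·√62500 + 0.1·√16900 + 0.3·√14400 = 0.5·270 + 0.1·250 + 0.1·130 + 0.3·120 = 209
CE = (209)² = 43681

$43,681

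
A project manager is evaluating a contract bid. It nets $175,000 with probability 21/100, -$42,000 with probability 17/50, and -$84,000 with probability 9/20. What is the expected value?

-$15,330

EV = 21/100 × 175000 + 17/50 × (-42000) + 9/20 × (-84000) = 36750 − 14280 − 37800 = -15330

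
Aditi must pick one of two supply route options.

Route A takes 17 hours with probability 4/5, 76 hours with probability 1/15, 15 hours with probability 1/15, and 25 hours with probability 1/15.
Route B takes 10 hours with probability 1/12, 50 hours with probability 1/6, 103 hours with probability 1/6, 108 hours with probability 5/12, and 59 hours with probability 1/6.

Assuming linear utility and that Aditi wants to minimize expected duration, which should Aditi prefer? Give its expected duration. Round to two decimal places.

Route A (21.33 hours)

Route A = 4/5 × 17 + 1/15 × 76 + 1/15 × 15 + 1/15 × 25 = 13.6 + 5.0667 + 1 + 1.6667 = 21.3333
Route B = 1/12 × 10 + 1/6 × 50 + 1/6 × 103 + 5/12 × 108 + 1/6 × 59 = 0.8333 + 8.3333 + 17.1667 + 45 + 9.8333 = 81.1667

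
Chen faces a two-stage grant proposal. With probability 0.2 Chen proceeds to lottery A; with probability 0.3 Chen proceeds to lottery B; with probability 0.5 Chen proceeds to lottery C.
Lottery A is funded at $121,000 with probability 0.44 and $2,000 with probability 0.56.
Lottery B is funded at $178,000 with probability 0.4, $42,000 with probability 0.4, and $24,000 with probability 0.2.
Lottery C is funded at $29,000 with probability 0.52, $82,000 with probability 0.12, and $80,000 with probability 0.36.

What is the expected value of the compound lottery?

$65,572

EV(A) = 0.44 × 121000 + 0.56 × 2000 = 53240 + 1120 = 54360
EV(B) = 0.4 × 178000 + 0.4 × 42000 + 0.2 × 24000 = 71200 + 16800 + 4800 = 92800
EV(C) = 0.52 × 29000 + 0.12 × 82000 + 0.36 × 80000 = 15080 + 9840 + 28800 = 53720
Overall = 0.2 × 54360 + 0.3 × 92800 + 0.5 × 53720 = 10872 + 27840 + 26860 = 65572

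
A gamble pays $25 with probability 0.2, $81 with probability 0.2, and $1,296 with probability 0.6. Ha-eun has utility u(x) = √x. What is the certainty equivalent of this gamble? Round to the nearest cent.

$595.36

E[u] = 0.2·√25 + 0.2·√81 + 0.6·√1296 = 0.2·5 + 0.2·9 + 0.6·36 = 24.4
CE = (24.4)² = 595.36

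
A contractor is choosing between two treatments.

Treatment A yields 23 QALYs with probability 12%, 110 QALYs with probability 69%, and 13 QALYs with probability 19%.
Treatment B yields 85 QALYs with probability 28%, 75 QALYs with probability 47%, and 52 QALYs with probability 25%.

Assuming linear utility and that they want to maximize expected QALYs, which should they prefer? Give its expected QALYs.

Treatment A (81.13 QALYs)

Treatment A = 0.12 × 23 + 0.69 × 110 + 0.19 × 13 = 2.76 + 75.9 + 2.47 = 81.13
Treatment B = 0.28 × 85 + 0.47 × 75 + 0.25 × 52 = 23.8 + 35.25 + 13 = 72.05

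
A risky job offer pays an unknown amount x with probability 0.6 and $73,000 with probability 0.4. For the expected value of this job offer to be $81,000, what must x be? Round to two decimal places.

x = $86,333.33

0.6·x + 0.4·73000 = 81000
0.6·x = 81000 − 29200 = 51800
x = 51800 / 0.6 = 86333.3333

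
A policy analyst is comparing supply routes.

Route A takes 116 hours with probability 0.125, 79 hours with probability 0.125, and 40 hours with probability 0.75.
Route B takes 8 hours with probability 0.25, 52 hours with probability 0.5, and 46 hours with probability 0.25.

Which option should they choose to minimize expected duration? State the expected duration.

Route B (39.5 hours)

Route A = 0.125 × 116 + 0.125 × 79 + 0.75 × 40 = 14.5 + 9.875 + 30 = 54.375
Route B = 0.25 × 8 + 0.5 × 52 + 0.25 × 46 = 2 + 26 + 11.5 = 39.5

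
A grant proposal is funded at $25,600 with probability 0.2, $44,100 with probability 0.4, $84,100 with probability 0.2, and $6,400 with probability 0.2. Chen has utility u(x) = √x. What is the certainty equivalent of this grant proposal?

$36,100

E[u] = 0.2·√25600 + 0.4·√44100 + 0.2·√84100 + 0.2·√6400 = 0.2·160 + 0.4·210 + 0.2·290 + 0.2·80 = 190
CE = (190)² = 36100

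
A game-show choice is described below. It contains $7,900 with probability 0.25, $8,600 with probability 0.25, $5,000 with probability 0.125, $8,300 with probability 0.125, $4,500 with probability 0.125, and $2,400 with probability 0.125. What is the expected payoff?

EV = 0.25 × 7900 + 0.25 × 8600 + 0.125 × 5000 + 0.125 × 8300 + 0.125 × 4500 + 0.125 × 2400 = 1975 + 2150 + 625 + 1037.5 + 562.5 + 300 = 6650

$6,650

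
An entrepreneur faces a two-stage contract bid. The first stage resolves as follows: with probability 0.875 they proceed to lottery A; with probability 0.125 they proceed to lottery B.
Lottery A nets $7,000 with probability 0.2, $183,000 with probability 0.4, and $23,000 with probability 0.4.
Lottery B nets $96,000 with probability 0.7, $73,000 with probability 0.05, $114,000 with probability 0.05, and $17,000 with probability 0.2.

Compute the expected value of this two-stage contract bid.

$83,318.75

EV(A) = 0.2 × 7000 + 0.4 × 183000 + 0.4 × 23000 = 1400 + 73200 + 9200 = 83800
EV(B) = 0.7 × 96000 + 0.05 × 73000 + 0.05 × 114000 + 0.2 × 17000 = 67200 + 3650 + 5700 + 3400 = 79950
Overall = 0.875 × 83800 + 0.125 × 79950 = 73325 + 9993.75 = 83318.75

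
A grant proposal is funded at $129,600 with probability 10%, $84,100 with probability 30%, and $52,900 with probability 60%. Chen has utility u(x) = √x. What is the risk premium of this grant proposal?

E[u] = 0.1·√129600 + 0.3·√84100 + 0.6·√52900 = 0.1·360 + 0.3·290 + 0.6·230 = 261
CE = (261)² = 68121
Risk premium = EV − CE = 69930 − 68121 = 1809

$1,809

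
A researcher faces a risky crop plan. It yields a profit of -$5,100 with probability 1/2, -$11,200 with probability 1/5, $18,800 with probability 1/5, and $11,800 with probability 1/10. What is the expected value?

EV = 1/2 × (-5100) + 1/5 × (-11200) + 1/5 × 18800 + 1/10 × 11800 = -2550 − 2240 + 3760 + 1180 = 150

$150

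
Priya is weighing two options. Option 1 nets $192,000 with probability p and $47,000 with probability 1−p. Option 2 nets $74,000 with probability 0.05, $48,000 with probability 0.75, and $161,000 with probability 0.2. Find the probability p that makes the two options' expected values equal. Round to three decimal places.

p = 0.172

EV(Option 2) = 0.05 × 74000 + 0.75 × 48000 + 0.2 × 161000 = 3700 + 36000 + 32200 = 71900
p·192000 + (1−p)·47000 = 71900
145000p + 47000 = 71900
p = (71900 − 47000) / 145000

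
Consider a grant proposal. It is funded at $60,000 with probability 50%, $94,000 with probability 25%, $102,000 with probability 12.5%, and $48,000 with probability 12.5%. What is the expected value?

EV = 0.5 × 60000 + 0.25 × 94000 + 0.125 × 102000 + 0.125 × 48000 = 30000 + 23500 + 12750 + 6000 = 72250

$72,250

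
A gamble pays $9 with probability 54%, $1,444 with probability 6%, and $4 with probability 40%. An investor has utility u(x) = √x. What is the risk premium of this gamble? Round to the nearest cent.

$71.01

E[u] = 0.54·√9 + 0.06·√1444 + 0.4·√4 = 0.54·3 + 0.06·38 + 0.4·2 = 4.7
CE = (4.7)² = 22.09
Risk premium = EV − CE = 93.1 − 22.09 = 71.01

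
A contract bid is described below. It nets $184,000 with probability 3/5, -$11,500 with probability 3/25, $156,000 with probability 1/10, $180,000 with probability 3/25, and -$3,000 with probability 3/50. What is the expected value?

$146,040

EV = 3/5 × 184000 + 3/25 × (-11500) + 1/10 × 156000 + 3/25 × 180000 + 3/50 × (-3000) = 110400 − 1380 + 15600 + 21600 − 180 = 146040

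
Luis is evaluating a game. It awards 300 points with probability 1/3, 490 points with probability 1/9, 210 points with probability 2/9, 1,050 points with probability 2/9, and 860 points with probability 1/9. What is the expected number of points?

EV = 1/3 × 300 + 1/9 × 490 + 2/9 × 210 + 2/9 × 1050 + 1/9 × 860 = 100 + 54.4444 + 46.6667 + 233.3333 + 95.5556 = 530

530 points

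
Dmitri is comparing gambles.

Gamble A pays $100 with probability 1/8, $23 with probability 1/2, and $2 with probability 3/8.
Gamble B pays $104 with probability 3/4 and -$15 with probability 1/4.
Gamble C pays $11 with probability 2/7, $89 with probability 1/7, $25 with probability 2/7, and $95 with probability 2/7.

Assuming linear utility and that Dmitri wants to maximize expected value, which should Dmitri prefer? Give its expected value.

Gamble A = 1/8 × 100 + 1/2 × 23 + 3/8 × 2 = 12.5 + 11.5 + 0.75 = 24.75
Gamble B = 3/4 × 104 + 1/4 × (-15) = 78 − 3.75 = 74.25
Gamble C = 2/7 × 11 + 1/7 × 89 + 2/7 × 25 + 2/7 × 95 = 3.1429 + 12.7143 + 7.1429 + 27.1429 = 50.1429

Gamble B ($74.25)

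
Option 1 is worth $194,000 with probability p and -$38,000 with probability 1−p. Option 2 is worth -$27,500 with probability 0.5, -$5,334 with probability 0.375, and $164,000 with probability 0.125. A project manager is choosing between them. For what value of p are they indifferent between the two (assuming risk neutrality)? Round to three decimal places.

EV(Option 2) = 0.5 × (-27500) + 0.375 × (-5334) + 0.125 × 164000 = -13750 − 2000.25 + 20500 = 4749.75
p·194000 + (1−p)·(-38000) = 4749.75
232000p − 38000 = 4749.75
p = (4749.75 + 38000) / 232000

p = 0.184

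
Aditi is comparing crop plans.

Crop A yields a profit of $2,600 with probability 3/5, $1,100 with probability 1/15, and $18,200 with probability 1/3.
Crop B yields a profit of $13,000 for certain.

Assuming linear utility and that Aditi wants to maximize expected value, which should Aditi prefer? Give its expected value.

Crop B ($13,000)

Crop A = 3/5 × 2600 + 1/15 × 1100 + 1/3 × 18200 = 1560 + 73.3333 + 6066.6667 = 7700
Crop B: 13000 (certain)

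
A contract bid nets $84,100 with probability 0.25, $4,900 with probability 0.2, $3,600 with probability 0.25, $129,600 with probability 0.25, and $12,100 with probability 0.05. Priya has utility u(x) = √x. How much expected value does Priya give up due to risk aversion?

E[u] = 0.25·√84100 + 0.2·√4900 + 0.25·√3600 + 0.25·√129600 + 0.05·√12100 = 0.25·290 + 0.2·70 + 0.25·60 + 0.25·360 + 0.05·110 = 197
CE = (197)² = 38809
Risk premium = EV − CE = 55910 − 38809 = 17101

$17,101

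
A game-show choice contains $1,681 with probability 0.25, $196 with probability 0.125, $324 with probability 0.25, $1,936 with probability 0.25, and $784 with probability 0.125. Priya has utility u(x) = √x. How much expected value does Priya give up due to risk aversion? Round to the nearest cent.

E[u] = 0.25·√1681 + 0.125·√196 + 0.25·√324 + 0.25·√1936 + 0.125·√784 = 0.25·41 + 0.125·14 + 0.25·18 + 0.25·44 + 0.125·28 = 31
CE = (31)² = 961
Risk premium = EV − CE = 1107.75 − 961 = 146.75

$146.75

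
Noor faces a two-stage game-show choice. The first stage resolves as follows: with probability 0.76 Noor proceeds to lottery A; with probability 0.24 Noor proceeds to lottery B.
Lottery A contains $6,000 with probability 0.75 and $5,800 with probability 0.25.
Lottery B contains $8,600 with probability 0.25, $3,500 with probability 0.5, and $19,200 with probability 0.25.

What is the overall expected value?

$6,610

EV(A) = 0.75 × 6000 + 0.25 × 5800 = 4500 + 1450 = 5950
EV(B) = 0.25 × 8600 + 0.5 × 3500 + 0.25 × 19200 = 2150 + 1750 + 4800 = 8700
Overall = 0.76 × 5950 + 0.24 × 8700 = 4522 + 2088 = 6610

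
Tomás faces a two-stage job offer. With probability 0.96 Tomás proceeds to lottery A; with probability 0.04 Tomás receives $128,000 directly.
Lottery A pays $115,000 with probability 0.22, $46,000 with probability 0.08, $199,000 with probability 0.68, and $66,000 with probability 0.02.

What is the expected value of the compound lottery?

$164,115.20

EV(A) = 0.22 × 115000 + 0.08 × 46000 + 0.68 × 199000 + 0.02 × 66000 = 25300 + 3680 + 135320 + 1320 = 165620
Branch B: 128000 (certain)
Overall = 0.96 × 165620 + 0.04 × 128000 = 158995.2 + 5120 = 164115.2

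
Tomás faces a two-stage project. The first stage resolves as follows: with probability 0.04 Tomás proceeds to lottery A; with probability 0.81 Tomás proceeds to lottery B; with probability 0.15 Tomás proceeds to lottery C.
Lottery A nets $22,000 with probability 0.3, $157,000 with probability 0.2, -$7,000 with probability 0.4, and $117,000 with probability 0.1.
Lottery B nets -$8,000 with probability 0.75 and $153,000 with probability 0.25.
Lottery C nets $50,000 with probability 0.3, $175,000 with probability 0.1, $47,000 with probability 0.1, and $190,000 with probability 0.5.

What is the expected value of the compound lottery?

EV(A) = 0.3 × 22000 + 0.2 × 157000 + 0.4 × (-7000) + 0.1 × 117000 = 6600 + 31400 − 2800 + 11700 = 46900
EV(B) = 0.75 × (-8000) + 0.25 × 153000 = -6000 + 38250 = 32250
EV(C) = 0.3 × 50000 + 0.1 × 175000 + 0.1 × 47000 + 0.5 × 190000 = 15000 + 17500 + 4700 + 95000 = 132200
Overall = 0.04 × 46900 + 0.81 × 32250 + 0.15 × 132200 = 1876 + 26122.5 + 19830 = 47828.5

$47,828.50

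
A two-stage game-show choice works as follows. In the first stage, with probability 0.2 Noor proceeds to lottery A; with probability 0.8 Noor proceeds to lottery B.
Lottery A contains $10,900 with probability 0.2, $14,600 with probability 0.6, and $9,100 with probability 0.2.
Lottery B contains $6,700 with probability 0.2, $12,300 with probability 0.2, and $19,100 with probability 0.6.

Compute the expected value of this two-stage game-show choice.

EV(A) = 0.2 × 10900 + 0.6 × 14600 + 0.2 × 9100 = 2180 + 8760 + 1820 = 12760
EV(B) = 0.2 × 6700 + 0.2 × 12300 + 0.6 × 19100 = 1340 + 2460 + 11460 = 15260
Overall = 0.2 × 12760 + 0.8 × 15260 = 2552 + 12208 = 14760

$14,760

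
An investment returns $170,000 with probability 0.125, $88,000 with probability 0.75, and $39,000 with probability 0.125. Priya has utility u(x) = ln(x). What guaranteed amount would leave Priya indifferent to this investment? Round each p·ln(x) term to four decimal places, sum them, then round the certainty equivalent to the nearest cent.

$86,301.31

E[u] = 0.125·ln(170000) + 0.75·ln(88000) + 0.125·ln(39000) = 1.5054 + 8.5388 + 1.3214 = 11.3656
CE = e^11.3656 ≈ 86301.31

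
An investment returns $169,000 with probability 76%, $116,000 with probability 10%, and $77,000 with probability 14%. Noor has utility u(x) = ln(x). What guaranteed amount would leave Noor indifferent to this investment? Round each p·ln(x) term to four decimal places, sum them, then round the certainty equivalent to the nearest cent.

E[u] = 0.76·ln(169000) + 0.1·ln(116000) + 0.14·ln(77000) = 9.1486 + 1.1661 + 1.5752 = 11.8899
CE = e^11.8899 ≈ 145786.72

$145,786.72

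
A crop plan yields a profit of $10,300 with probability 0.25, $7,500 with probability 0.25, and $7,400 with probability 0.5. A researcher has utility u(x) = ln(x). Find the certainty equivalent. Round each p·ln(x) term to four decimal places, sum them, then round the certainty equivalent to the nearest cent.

E[u] = 0.25·ln(10300) + 0.25·ln(7500) + 0.5·ln(7400) = 2.3100 + 2.2307 + 4.4546 = 8.9953
CE = e^8.9953 ≈ 8065.09

$8,065.09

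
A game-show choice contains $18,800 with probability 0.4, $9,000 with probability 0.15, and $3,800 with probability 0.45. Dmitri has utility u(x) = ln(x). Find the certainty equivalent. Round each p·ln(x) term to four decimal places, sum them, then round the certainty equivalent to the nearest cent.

E[u] = 0.4·ln(18800) + 0.15·ln(9000) + 0.45·ln(3800) = 3.9366 + 1.3657 + 3.7092 = 9.0115
CE = e^9.0115 ≈ 8196.81

$8,196.81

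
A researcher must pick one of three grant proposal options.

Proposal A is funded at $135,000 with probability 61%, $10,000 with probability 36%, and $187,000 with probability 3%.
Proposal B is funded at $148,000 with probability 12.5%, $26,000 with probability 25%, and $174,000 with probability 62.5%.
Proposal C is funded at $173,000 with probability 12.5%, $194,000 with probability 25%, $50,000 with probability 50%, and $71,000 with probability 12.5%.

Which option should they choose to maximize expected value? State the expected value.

Proposal B ($133,750)

Proposal A = 0.61 × 135000 + 0.36 × 10000 + 0.03 × 187000 = 82350 + 3600 + 5610 = 91560
Proposal B = 0.125 × 148000 + 0.25 × 26000 + 0.625 × 174000 = 18500 + 6500 + 108750 = 133750
Proposal C = 0.125 × 173000 + 0.25 × 194000 + 0.5 × 50000 + 0.125 × 71000 = 21625 + 48500 + 25000 + 8875 = 104000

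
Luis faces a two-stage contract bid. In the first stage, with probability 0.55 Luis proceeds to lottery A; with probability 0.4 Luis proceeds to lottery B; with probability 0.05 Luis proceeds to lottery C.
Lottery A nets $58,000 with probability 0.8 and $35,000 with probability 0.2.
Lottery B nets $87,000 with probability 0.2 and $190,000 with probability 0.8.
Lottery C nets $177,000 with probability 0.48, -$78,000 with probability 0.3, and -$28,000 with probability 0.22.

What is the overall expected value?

EV(A) = 0.8 × 58000 + 0.2 × 35000 = 46400 + 7000 = 53400
EV(B) = 0.2 × 87000 + 0.8 × 190000 = 17400 + 152000 = 169400
EV(C) = 0.48 × 177000 + 0.3 × (-78000) + 0.22 × (-28000) = 84960 − 23400 − 6160 = 55400
Overall = 0.55 × 53400 + 0.4 × 169400 + 0.05 × 55400 = 29370 + 67760 + 2770 = 99900

$99,900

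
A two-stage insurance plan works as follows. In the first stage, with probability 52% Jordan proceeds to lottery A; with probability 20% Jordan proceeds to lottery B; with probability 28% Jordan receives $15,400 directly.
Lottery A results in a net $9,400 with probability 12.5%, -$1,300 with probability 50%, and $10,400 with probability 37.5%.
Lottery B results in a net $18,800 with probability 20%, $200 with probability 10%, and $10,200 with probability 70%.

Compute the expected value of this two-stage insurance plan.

$8,797

EV(A) = 0.125 × 9400 + 0.5 × (-1300) + 0.375 × 10400 = 1175 − 650 + 3900 = 4425
EV(B) = 0.2 × 18800 + 0.1 × 200 + 0.7 × 10200 = 3760 + 20 + 7140 = 10920
Branch C: 15400 (certain)
Overall = 0.52 × 4425 + 0.2 × 10920 + 0.28 × 15400 = 2301 + 2184 + 4312 = 8797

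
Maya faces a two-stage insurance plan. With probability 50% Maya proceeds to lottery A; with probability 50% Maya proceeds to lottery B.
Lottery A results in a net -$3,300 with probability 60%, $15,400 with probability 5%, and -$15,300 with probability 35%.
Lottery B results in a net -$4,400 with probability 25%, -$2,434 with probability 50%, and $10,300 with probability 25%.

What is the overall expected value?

EV(A) = 0.6 × (-3300) + 0.05 × 15400 + 0.35 × (-15300) = -1980 + 770 − 5355 = -6565
EV(B) = 0.25 × (-4400) + 0.5 × (-2434) + 0.25 × 10300 = -1100 − 1217 + 2575 = 258
Overall = 0.5 × (-6565) + 0.5 × 258 = -3282.5 + 129 = -3153.5

-$3,153.50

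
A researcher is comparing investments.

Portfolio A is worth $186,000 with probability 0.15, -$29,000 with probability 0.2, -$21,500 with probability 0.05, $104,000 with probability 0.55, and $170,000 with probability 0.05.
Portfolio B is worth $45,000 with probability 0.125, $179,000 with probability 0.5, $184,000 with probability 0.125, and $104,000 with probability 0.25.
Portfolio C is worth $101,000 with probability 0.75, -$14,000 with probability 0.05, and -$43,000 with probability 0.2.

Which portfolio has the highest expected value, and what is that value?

Portfolio A = 0.15 × 186000 + 0.2 × (-29000) + 0.05 × (-21500) + 0.55 × 104000 + 0.05 × 170000 = 27900 − 5800 − 1075 + 57200 + 8500 = 86725
Portfolio B = 0.125 × 45000 + 0.5 × 179000 + 0.125 × 184000 + 0.25 × 104000 = 5625 + 89500 + 23000 + 26000 = 144125
Portfolio C = 0.75 × 101000 + 0.05 × (-14000) + 0.2 × (-43000) = 75750 − 700 − 8600 = 66450

Portfolio B ($144,125)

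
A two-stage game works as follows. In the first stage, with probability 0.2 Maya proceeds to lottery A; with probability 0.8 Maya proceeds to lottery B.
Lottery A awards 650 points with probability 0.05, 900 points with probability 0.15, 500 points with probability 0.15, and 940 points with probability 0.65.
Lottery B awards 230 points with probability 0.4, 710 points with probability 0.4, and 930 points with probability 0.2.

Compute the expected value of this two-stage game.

620.3 points

EV(A) = 0.05 × 650 + 0.15 × 900 + 0.15 × 500 + 0.65 × 940 = 32.5 + 135 + 75 + 611 = 853.5
EV(B) = 0.4 × 230 + 0.4 × 710 + 0.2 × 930 = 92 + 284 + 186 = 562
Overall = 0.2 × 853.5 + 0.8 × 562 = 170.7 + 449.6 = 620.3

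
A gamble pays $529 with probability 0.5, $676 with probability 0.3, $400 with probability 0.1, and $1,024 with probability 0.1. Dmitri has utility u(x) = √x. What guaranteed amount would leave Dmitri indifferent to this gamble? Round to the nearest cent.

$600.25

E[u] = 0.5·√529 + 0.3·√676 + 0.1·√400 + 0.1·√1024 = 0.5·23 + 0.3·26 + 0.1·20 + 0.1·32 = 24.5
CE = (24.5)² = 600.25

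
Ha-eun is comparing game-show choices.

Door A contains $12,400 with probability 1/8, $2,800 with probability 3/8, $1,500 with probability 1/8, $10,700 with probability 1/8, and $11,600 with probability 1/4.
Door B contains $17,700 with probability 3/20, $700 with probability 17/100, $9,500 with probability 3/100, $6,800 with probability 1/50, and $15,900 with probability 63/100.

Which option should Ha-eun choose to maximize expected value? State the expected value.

Door A = 1/8 × 12400 + 3/8 × 2800 + 1/8 × 1500 + 1/8 × 10700 + 1/4 × 11600 = 1550 + 1050 + 187.5 + 1337.5 + 2900 = 7025
Door B = 3/20 × 17700 + 17/100 × 700 + 3/100 × 9500 + 1/50 × 6800 + 63/100 × 15900 = 2655 + 119 + 285 + 136 + 10017 = 13212

Door B ($13,212)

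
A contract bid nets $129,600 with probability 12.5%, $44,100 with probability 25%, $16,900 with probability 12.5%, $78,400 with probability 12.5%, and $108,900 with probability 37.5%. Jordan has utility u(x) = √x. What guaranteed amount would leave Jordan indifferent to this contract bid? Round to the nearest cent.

E[u] = 0.125·√129600 + 0.25·√44100 + 0.125·√16900 + 0.125·√78400 + 0.375·√108900 = 0.125·360 + 0.25·210 + 0.125·130 + 0.125·280 + 0.375·330 = 272.5
CE = (272.5)² = 74256.25

$74,256.25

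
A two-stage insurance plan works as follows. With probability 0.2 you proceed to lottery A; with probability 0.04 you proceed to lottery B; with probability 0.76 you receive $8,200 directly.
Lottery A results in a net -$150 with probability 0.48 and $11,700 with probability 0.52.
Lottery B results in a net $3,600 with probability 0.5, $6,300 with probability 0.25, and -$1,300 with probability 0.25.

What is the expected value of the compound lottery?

$7,556.40

EV(A) = 0.48 × (-150) + 0.52 × 11700 = -72 + 6084 = 6012
EV(B) = 0.5 × 3600 + 0.25 × 6300 + 0.25 × (-1300) = 1800 + 1575 − 325 = 3050
Branch C: 8200 (certain)
Overall = 0.2 × 6012 + 0.04 × 3050 + 0.76 × 8200 = 1202.4 + 122 + 6232 = 7556.4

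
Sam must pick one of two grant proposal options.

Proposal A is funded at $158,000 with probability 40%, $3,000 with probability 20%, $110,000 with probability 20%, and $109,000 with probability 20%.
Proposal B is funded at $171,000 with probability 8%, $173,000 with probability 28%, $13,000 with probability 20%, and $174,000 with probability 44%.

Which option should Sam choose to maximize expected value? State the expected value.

Proposal B ($141,280)

Proposal A = 0.4 × 158000 + 0.2 × 3000 + 0.2 × 110000 + 0.2 × 109000 = 63200 + 600 + 22000 + 21800 = 107600
Proposal B = 0.08 × 171000 + 0.28 × 173000 + 0.2 × 13000 + 0.44 × 174000 = 13680 + 48440 + 2600 + 76560 = 141280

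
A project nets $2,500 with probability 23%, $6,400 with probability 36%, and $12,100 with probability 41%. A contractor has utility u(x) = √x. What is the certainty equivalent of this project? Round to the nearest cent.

E[u] = 0.23·√2500 + 0.36·√6400 + 0.41·√12100 = 0.23·50 + 0.36·80 + 0.41·110 = 85.4
CE = (85.4)² = 7293.16

$7,293.16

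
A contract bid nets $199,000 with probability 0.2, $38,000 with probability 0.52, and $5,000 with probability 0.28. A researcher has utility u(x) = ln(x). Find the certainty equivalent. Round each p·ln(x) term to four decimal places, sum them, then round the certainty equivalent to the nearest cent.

E[u] = 0.2·ln(199000) + 0.52·ln(38000) + 0.28·ln(5000) = 2.4402 + 5.4836 + 2.3848 = 10.3086
CE = e^10.3086 ≈ 29989.42

$29,989.42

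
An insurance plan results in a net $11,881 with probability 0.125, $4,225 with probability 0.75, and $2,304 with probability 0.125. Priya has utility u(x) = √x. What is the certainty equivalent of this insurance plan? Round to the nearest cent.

$4,675.14

E[u] = 0.125·√11881 + 0.75·√4225 + 0.125·√2304 = 0.125·109 + 0.75·65 + 0.125·48 = 68.375
CE = (68.375)² = 4675.140625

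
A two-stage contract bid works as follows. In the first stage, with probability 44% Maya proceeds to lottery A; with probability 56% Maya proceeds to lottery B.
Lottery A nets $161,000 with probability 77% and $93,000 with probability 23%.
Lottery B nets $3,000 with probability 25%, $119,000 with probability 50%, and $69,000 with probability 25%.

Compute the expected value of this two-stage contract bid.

EV(A) = 0.77 × 161000 + 0.23 × 93000 = 123970 + 21390 = 145360
EV(B) = 0.25 × 3000 + 0.5 × 119000 + 0.25 × 69000 = 750 + 59500 + 17250 = 77500
Overall = 0.44 × 145360 + 0.56 × 77500 = 63958.4 + 43400 = 107358.4

$107,358.40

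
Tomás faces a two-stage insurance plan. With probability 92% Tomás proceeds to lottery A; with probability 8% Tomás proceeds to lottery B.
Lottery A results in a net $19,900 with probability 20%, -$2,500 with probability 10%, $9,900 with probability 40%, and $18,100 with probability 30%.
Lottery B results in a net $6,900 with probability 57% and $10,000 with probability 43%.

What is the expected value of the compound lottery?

$12,729.04

EV(A) = 0.2 × 19900 + 0.1 × (-2500) + 0.4 × 9900 + 0.3 × 18100 = 3980 − 250 + 3960 + 5430 = 13120
EV(B) = 0.57 × 6900 + 0.43 × 10000 = 3933 + 4300 = 8233
Overall = 0.92 × 13120 + 0.08 × 8233 = 12070.4 + 658.64 = 12729.04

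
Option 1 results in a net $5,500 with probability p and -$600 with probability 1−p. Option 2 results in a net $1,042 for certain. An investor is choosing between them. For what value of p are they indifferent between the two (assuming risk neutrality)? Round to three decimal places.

p = 0.269

p·5500 + (1−p)·(-600) = 1042
6100p − 600 = 1042
p = (1042 + 600) / 6100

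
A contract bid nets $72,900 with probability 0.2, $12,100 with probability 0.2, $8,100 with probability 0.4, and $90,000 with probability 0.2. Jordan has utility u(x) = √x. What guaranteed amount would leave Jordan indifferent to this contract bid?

$29,584

E[u] = 0.2·√72900 + 0.2·√12100 + 0.4·√8100 + 0.2·√90000 = 0.2·270 + 0.2·110 + 0.4·90 + 0.2·300 = 172
CE = (172)² = 29584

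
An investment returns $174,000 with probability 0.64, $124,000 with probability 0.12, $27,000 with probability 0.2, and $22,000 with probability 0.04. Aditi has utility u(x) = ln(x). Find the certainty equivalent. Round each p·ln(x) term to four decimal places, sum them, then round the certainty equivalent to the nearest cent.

E[u] = 0.64·ln(174000) + 0.12·ln(124000) + 0.2·ln(27000) + 0.04·ln(22000) = 7.7228 + 1.4074 + 2.0407 + 0.4000 = 11.5709
CE = e^11.5709 ≈ 105968.80

$105,968.80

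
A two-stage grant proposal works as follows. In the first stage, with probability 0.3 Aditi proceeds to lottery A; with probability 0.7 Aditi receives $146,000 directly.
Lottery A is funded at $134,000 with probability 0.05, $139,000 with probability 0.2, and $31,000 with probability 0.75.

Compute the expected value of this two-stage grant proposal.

EV(A) = 0.05 × 134000 + 0.2 × 139000 + 0.75 × 31000 = 6700 + 27800 + 23250 = 57750
Branch B: 146000 (certain)
Overall = 0.3 × 57750 + 0.7 × 146000 = 17325 + 102200 = 119525

$119,525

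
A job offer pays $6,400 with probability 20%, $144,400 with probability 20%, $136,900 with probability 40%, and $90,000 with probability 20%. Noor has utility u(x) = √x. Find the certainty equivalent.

E[u] = 0.2·√6400 + 0.2·√144400 + 0.4·√136900 + 0.2·√90000 = 0.2·80 + 0.2·380 + 0.4·370 + 0.2·300 = 300
CE = (300)² = 90000

$90,000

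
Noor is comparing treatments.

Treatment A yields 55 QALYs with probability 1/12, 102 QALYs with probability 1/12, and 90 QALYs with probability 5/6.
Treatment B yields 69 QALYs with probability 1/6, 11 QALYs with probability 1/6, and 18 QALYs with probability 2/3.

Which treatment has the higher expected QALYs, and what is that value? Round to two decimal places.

Treatment A (88.08 QALYs)

Treatment A = 1/12 × 55 + 1/12 × 102 + 5/6 × 90 = 4.5833 + 8.5 + 75 = 88.0833
Treatment B = 1/6 × 69 + 1/6 × 11 + 2/3 × 18 = 11.5 + 1.8333 + 12 = 25.3333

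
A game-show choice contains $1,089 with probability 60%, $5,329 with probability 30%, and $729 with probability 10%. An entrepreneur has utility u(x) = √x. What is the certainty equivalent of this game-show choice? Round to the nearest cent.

E[u] = 0.6·√1089 + 0.3·√5329 + 0.1·√729 = 0.6·33 + 0.3·73 + 0.1·27 = 44.4
CE = (44.4)² = 1971.36

$1,971.36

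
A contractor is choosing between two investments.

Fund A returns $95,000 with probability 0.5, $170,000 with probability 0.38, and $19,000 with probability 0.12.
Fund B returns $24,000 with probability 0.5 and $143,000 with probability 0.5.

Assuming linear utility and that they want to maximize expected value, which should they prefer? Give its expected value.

Fund A ($114,380)

Fund A = 0.5 × 95000 + 0.38 × 170000 + 0.12 × 19000 = 47500 + 64600 + 2280 = 114380
Fund B = 0.5 × 24000 + 0.5 × 143000 = 12000 + 71500 = 83500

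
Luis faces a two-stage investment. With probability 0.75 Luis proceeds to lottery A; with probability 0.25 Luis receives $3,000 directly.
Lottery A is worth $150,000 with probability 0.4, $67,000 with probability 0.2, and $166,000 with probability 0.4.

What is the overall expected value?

EV(A) = 0.4 × 150000 + 0.2 × 67000 + 0.4 × 166000 = 60000 + 13400 + 66400 = 139800
Branch B: 3000 (certain)
Overall = 0.75 × 139800 + 0.25 × 3000 = 104850 + 750 = 105600

$105,600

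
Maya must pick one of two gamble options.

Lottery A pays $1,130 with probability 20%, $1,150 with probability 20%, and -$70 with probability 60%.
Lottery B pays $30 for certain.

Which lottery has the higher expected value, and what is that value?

Lottery A ($414)

Lottery A = 0.2 × 1130 + 0.2 × 1150 + 0.6 × (-70) = 226 + 230 − 42 = 414
Lottery B: 30 (certain)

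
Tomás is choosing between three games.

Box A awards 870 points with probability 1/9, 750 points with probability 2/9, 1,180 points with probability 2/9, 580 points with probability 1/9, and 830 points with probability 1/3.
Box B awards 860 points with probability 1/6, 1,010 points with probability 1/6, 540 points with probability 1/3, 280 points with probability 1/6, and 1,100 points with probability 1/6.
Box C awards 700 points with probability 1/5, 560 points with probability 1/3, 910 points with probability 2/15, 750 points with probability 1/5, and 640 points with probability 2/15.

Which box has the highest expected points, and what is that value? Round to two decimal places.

Box A = 1/9 × 870 + 2/9 × 750 + 2/9 × 1180 + 1/9 × 580 + 1/3 × 830 = 96.6667 + 166.6667 + 262.2222 + 64.4444 + 276.6667 = 866.6667
Box B = 1/6 × 860 + 1/6 × 1010 + 1/3 × 540 + 1/6 × 280 + 1/6 × 1100 = 143.3333 + 168.3333 + 180 + 46.6667 + 183.3333 = 721.6667
Box C = 1/5 × 700 + 1/3 × 560 + 2/15 × 910 + 1/5 × 750 + 2/15 × 640 = 140 + 186.6667 + 121.3333 + 150 + 85.3333 = 683.3333

Box A (866.67 points)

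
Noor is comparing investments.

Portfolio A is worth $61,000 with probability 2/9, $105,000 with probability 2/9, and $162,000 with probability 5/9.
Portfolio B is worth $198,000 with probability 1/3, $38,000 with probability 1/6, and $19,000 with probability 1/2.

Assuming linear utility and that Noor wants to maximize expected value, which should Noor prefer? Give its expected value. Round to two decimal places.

Portfolio A = 2/9 × 61000 + 2/9 × 105000 + 5/9 × 162000 = 13555.5556 + 23333.3333 + 90000 = 126888.8889
Portfolio B = 1/3 × 198000 + 1/6 × 38000 + 1/2 × 19000 = 66000 + 6333.3333 + 9500 = 81833.3333

Portfolio A ($126,888.89)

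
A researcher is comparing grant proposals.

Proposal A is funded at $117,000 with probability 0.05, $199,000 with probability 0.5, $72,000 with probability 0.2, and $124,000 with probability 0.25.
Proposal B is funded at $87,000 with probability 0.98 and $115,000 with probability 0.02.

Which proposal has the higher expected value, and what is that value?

Proposal A = 0.05 × 117000 + 0.5 × 199000 + 0.2 × 72000 + 0.25 × 124000 = 5850 + 99500 + 14400 + 31000 = 150750
Proposal B = 0.98 × 87000 + 0.02 × 115000 = 85260 + 2300 = 87560

Proposal A ($150,750)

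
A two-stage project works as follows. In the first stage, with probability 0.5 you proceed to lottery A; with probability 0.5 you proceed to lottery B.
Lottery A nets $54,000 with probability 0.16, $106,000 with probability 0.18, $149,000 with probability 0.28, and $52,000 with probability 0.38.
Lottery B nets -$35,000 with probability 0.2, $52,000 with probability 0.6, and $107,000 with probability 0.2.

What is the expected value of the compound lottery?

EV(A) = 0.16 × 54000 + 0.18 × 106000 + 0.28 × 149000 + 0.38 × 52000 = 8640 + 19080 + 41720 + 19760 = 89200
EV(B) = 0.2 × (-35000) + 0.6 × 52000 + 0.2 × 107000 = -7000 + 31200 + 21400 = 45600
Overall = 0.5 × 89200 + 0.5 × 45600 = 44600 + 22800 = 67400

$67,400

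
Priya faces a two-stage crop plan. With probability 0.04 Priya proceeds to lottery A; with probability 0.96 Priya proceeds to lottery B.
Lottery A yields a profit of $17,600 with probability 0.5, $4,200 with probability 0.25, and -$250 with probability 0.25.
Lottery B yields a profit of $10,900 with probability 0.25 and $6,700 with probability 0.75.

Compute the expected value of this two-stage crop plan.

EV(A) = 0.5 × 17600 + 0.25 × 4200 + 0.25 × (-250) = 8800 + 1050 − 62.5 = 9787.5
EV(B) = 0.25 × 10900 + 0.75 × 6700 = 2725 + 5025 = 7750
Overall = 0.04 × 9787.5 + 0.96 × 7750 = 391.5 + 7440 = 7831.5

$7,831.50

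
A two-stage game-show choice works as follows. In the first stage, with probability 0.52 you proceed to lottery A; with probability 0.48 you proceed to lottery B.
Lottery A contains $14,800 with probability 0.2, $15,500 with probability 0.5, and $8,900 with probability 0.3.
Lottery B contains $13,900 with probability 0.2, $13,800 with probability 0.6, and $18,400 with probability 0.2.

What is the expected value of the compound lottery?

EV(A) = 0.2 × 14800 + 0.5 × 15500 + 0.3 × 8900 = 2960 + 7750 + 2670 = 13380
EV(B) = 0.2 × 13900 + 0.6 × 13800 + 0.2 × 18400 = 2780 + 8280 + 3680 = 14740
Overall = 0.52 × 13380 + 0.48 × 14740 = 6957.6 + 7075.2 = 14032.8

$14,032.80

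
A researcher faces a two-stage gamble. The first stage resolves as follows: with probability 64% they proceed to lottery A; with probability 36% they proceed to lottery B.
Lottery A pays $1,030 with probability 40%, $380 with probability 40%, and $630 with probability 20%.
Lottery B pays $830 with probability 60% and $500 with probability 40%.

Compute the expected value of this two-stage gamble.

$692.88

EV(A) = 0.4 × 1030 + 0.4 × 380 + 0.2 × 630 = 412 + 152 + 126 = 690
EV(B) = 0.6 × 830 + 0.4 × 500 = 498 + 200 = 698
Overall = 0.64 × 690 + 0.36 × 698 = 441.6 + 251.28 = 692.88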